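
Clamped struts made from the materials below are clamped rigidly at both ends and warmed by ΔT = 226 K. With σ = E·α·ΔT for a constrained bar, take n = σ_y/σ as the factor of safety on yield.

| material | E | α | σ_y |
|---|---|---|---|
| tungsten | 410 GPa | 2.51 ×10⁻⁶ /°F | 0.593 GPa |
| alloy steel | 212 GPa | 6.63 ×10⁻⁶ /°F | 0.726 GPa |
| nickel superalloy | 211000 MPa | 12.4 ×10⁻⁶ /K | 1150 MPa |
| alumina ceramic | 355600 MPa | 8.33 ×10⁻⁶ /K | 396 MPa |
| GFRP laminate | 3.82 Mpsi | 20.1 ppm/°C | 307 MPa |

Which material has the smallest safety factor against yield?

alumina ceramic

Per material, after unit conversion:
  tungsten: E = 410.0, α = 4.52, σ_y = 593.0 → σ = 419 MPa, n = 1.42
  alloy steel: E = 212.0, α = 11.9, σ_y = 726.0 → σ = 572 MPa, n = 1.27
  nickel superalloy: E = 211.0, α = 12.4, σ_y = 1150 → σ = 591 MPa, n = 1.94
  alumina ceramic: E = 355.6, α = 8.33, σ_y = 396.0 → σ = 669 MPa, n = 0.592
  GFRP laminate: E = 26.34, α = 20.1, σ_y = 307.0 → σ = 120 MPa, n = 2.57
Alumina ceramic has the lowest safety factor, n = 0.592.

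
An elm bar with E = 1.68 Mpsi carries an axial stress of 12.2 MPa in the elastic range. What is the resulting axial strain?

1.05×10⁻³

E = 1.68 Mpsi = 11.58 GPa = 11580 MPa.
ε = σ/E = 12.2 / 11580 = 1.05×10⁻³.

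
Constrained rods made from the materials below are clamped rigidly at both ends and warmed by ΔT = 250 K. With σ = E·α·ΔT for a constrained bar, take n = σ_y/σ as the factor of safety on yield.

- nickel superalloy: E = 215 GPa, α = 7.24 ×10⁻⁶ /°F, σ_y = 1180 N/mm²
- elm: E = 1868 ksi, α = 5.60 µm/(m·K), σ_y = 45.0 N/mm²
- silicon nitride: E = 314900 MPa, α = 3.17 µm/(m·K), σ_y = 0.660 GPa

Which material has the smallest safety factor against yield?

nickel superalloy

In consistent units (E in GPa, α in ×10⁻⁶/K, σ_y in MPa):
  nickel superalloy: E = 215.0, α = 13.0, σ_y = 1180 → σ = 700 MPa, n = 1.68
  elm: E = 12.88, α = 5.60, σ_y = 45.00 → σ = 18.0 MPa, n = 2.50
  silicon nitride: E = 314.9, α = 3.17, σ_y = 660.0 → σ = 250 MPa, n = 2.64
Nickel superalloy has the lowest safety factor, n = 1.68.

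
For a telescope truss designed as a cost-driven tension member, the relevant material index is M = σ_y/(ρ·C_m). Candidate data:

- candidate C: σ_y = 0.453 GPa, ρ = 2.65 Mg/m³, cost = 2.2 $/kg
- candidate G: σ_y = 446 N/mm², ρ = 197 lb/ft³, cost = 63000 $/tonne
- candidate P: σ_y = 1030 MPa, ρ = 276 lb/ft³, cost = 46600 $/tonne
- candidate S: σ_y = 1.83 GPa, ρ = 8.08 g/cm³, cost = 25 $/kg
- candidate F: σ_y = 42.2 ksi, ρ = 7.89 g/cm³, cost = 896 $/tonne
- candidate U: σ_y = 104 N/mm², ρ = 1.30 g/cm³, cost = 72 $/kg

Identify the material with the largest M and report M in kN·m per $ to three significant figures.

In SI units:
  candidate C: σ_y = 453.0 MPa, ρ = 2650 kg/m³, cost = 2.200 $/kg
  candidate G: σ_y = 446.0 MPa, ρ = 3156 kg/m³, cost = 63.00 $/kg
  candidate P: σ_y = 1030 MPa, ρ = 4421 kg/m³, cost = 46.60 $/kg
  candidate S: σ_y = 1830 MPa, ρ = 8080 kg/m³, cost = 25.00 $/kg
  candidate F: σ_y = 291.0 MPa, ρ = 7890 kg/m³, cost = 0.8960 $/kg
  candidate U: σ_y = 104.0 MPa, ρ = 1300 kg/m³, cost = 72.00 $/kg
  candidate C: M = 77.7 kN·m per $
  candidate F: M = 41.2 kN·m per $
  candidate S: M = 9.06 kN·m per $
  candidate P: M = 5.00 kN·m per $
  candidate G: M = 2.24 kN·m per $
  candidate U: M = 1.11 kN·m per $
Candidate C has the largest M.

candidate C, M = 77.7 kN·m per $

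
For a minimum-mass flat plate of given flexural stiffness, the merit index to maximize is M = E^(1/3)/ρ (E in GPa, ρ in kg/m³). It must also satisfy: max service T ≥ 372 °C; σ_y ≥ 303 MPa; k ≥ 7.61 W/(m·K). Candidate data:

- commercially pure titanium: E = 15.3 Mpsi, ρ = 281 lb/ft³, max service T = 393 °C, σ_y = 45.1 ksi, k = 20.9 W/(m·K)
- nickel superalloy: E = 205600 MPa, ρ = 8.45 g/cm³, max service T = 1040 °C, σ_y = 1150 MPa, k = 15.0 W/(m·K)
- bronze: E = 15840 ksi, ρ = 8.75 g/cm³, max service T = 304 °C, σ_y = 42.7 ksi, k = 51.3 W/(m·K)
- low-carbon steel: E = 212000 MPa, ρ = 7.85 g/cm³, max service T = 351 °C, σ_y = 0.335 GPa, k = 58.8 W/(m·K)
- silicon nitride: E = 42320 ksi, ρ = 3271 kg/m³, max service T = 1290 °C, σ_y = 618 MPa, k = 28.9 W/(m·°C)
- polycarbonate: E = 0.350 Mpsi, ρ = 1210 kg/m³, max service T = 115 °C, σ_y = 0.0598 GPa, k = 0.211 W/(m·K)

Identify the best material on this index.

Screen on constraints: max service T ≥ 372 °C; σ_y ≥ 303 MPa; k ≥ 7.61 W/(m·K). Survivors: commercially pure titanium, nickel superalloy, silicon nitride.
Normalizing units and computing the index:
  commercially pure titanium: E = 105.5 GPa, ρ = 4501 kg/m³
  nickel superalloy: E = 205.6 GPa, ρ = 8450 kg/m³
  silicon nitride: E = 291.8 GPa, ρ = 3271 kg/m³
  silicon nitride: M = 2.03×10⁻³
  commercially pure titanium: M = 1.05×10⁻³
  nickel superalloy: M = 0.698×10⁻³
Silicon nitride has the largest M.

silicon nitride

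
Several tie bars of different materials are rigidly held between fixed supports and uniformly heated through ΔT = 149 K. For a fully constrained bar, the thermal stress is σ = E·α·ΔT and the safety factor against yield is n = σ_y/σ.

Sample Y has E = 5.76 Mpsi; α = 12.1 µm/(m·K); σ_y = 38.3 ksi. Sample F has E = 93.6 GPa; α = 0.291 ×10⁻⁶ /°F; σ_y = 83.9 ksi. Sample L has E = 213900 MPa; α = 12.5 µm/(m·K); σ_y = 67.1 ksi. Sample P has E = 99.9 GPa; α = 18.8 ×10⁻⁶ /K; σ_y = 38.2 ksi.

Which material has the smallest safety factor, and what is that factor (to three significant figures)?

Converting E to GPa, α to ×10⁻⁶/K, σ_y to MPa, then σ and n for each:
  sample Y: E = 39.71, α = 12.1, σ_y = 264.1 → σ = 71.6 MPa, n = 3.69
  sample F: E = 93.60, α = 0.524, σ_y = 578.5 → σ = 7.31 MPa, n = 79.2
  sample L: E = 213.9, α = 12.5, σ_y = 462.6 → σ = 398 MPa, n = 1.16
  sample P: E = 99.90, α = 18.8, σ_y = 263.4 → σ = 280 MPa, n = 0.941
Smallest n: sample P with n = 0.941.

sample P, n = 0.941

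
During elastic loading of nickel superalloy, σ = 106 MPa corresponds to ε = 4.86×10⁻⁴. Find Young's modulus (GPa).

E = σ/ε = 106 MPa / 4.86×10⁻⁴ = 218100 MPa = 218 GPa.

218 GPa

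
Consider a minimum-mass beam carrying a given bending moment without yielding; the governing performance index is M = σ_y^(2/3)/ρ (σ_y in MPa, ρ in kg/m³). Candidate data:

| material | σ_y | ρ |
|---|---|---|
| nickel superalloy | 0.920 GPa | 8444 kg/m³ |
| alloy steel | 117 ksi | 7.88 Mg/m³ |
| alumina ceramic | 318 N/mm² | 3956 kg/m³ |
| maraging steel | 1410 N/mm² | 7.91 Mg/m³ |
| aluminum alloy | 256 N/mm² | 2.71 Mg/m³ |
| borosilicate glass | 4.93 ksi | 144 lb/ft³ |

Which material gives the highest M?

maraging steel

Normalizing units and computing the index:
  nickel superalloy: σ_y = 920.0 MPa, ρ = 8444 kg/m³
  alloy steel: σ_y = 806.7 MPa, ρ = 7880 kg/m³
  alumina ceramic: σ_y = 318.0 MPa, ρ = 3956 kg/m³
  maraging steel: σ_y = 1410 MPa, ρ = 7910 kg/m³
  aluminum alloy: σ_y = 256.0 MPa, ρ = 2710 kg/m³
  borosilicate glass: σ_y = 33.99 MPa, ρ = 2307 kg/m³
  maraging steel: M = 15.9×10⁻³
  aluminum alloy: M = 14.9×10⁻³
  alumina ceramic: M = 11.8×10⁻³
  nickel superalloy: M = 11.2×10⁻³
  alloy steel: M = 11.0×10⁻³
  borosilicate glass: M = 4.55×10⁻³
The maximum is for maraging steel.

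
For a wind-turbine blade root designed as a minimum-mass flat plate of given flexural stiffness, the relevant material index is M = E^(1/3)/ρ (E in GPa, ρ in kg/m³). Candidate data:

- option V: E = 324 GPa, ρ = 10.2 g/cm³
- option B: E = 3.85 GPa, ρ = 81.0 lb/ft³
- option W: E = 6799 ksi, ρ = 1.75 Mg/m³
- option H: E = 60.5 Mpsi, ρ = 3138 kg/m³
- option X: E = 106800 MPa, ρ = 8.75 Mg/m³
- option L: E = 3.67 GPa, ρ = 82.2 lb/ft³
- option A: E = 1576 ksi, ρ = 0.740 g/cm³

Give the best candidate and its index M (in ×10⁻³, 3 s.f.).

option A, M = 2.99×10⁻³

In SI units:
  option V: E = 324.0 GPa, ρ = 10200 kg/m³
  option B: E = 3.850 GPa, ρ = 1297 kg/m³
  option W: E = 46.88 GPa, ρ = 1750 kg/m³
  option H: E = 417.1 GPa, ρ = 3138 kg/m³
  option X: E = 106.8 GPa, ρ = 8750 kg/m³
  option L: E = 3.670 GPa, ρ = 1317 kg/m³
  option A: E = 10.87 GPa, ρ = 740.0 kg/m³
  option A: M = 2.99×10⁻³
  option H: M = 2.38×10⁻³
  option W: M = 2.06×10⁻³
  option B: M = 1.21×10⁻³
  option L: M = 1.17×10⁻³
  option V: M = 0.673×10⁻³
  option X: M = 0.542×10⁻³
Option A has the largest M.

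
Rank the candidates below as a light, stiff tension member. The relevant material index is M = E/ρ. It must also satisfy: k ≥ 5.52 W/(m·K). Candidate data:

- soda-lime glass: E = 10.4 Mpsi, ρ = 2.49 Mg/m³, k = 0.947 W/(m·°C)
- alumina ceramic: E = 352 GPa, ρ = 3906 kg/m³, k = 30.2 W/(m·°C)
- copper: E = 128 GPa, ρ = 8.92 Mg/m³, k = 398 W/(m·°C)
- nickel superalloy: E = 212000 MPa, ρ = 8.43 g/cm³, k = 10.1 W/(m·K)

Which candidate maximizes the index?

alumina ceramic

Screen on constraints: k ≥ 5.52 W/(m·K). Survivors: alumina ceramic, copper, nickel superalloy.
Convert each candidate to consistent units, then evaluate M:
  alumina ceramic: E = 352.0 GPa, ρ = 3906 kg/m³
  copper: E = 128.0 GPa, ρ = 8920 kg/m³
  nickel superalloy: E = 212.0 GPa, ρ = 8430 kg/m³
  alumina ceramic: M = 90.1 MN·m/kg
  nickel superalloy: M = 25.1 MN·m/kg
  copper: M = 14.3 MN·m/kg
Highest index: alumina ceramic.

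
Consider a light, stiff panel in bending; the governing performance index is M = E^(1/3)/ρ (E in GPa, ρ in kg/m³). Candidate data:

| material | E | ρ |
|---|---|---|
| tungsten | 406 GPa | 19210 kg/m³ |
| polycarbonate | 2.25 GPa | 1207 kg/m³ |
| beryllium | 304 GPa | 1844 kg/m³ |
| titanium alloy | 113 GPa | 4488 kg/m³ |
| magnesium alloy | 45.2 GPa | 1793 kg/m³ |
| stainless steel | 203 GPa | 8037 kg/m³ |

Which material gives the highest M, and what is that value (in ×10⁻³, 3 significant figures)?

Computing M directly (units already consistent):
  beryllium: M = 3.65×10⁻³
  magnesium alloy: M = 1.99×10⁻³
  polycarbonate: M = 1.09×10⁻³
  titanium alloy: M = 1.08×10⁻³
  stainless steel: M = 0.731×10⁻³
  tungsten: M = 0.385×10⁻³
The maximum is for beryllium.

beryllium, M = 3.65×10⁻³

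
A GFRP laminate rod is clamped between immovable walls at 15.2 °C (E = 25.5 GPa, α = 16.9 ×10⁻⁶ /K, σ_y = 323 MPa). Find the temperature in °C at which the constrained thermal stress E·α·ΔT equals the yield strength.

765 °C

E·α·ΔT = 323.0 MPa ⇒ ΔT = 323.0 / (25.50×10³ × 16.9×10⁻⁶) = 749.5 K.
T = 15.2 + 749.5 = 764.7 °C.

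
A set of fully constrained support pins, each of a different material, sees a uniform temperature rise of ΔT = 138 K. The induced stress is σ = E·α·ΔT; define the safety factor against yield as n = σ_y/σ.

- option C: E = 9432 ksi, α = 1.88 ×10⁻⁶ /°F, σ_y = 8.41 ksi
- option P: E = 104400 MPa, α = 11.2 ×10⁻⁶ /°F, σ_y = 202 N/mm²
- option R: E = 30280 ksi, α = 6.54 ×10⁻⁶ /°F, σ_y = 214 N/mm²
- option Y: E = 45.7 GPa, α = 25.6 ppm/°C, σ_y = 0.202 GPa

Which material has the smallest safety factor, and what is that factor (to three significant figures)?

option R, n = 0.631

With everything in SI (GPa, ×10⁻⁶/K, MPa):
  option C: E = 65.03, α = 3.38, σ_y = 57.98 → σ = 30.4 MPa, n = 1.91
  option P: E = 104.4, α = 20.2, σ_y = 202.0 → σ = 290 MPa, n = 0.695
  option R: E = 208.8, α = 11.8, σ_y = 214.0 → σ = 339 MPa, n = 0.631
  option Y: E = 45.70, α = 25.6, σ_y = 202.0 → σ = 161 MPa, n = 1.25
Smallest n: option R with n = 0.631.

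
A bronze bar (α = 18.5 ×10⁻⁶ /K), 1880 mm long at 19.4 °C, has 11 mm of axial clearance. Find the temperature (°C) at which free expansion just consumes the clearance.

α·L₀·ΔT = 11.0 mm ⇒ ΔT = 11.0 / (18.5×10⁻⁶ × 1880.0) = 316.3 K.
T = 19.4 + 316.3 = 335.7 °C.

336 °C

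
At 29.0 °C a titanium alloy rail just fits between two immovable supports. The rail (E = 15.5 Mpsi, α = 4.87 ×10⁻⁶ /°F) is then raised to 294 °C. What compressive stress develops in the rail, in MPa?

248 MPa

E = 15.5 Mpsi = 106.9 GPa.
α = 4.87×10⁻⁶/°F × 9/5 = 8.77×10⁻⁶/K.
ΔT = 265.0 K. Constrained thermal stress σ = E·α·ΔT = 106.9×10³ MPa × 8.77×10⁻⁶ × 265.0 = 248 MPa (compressive).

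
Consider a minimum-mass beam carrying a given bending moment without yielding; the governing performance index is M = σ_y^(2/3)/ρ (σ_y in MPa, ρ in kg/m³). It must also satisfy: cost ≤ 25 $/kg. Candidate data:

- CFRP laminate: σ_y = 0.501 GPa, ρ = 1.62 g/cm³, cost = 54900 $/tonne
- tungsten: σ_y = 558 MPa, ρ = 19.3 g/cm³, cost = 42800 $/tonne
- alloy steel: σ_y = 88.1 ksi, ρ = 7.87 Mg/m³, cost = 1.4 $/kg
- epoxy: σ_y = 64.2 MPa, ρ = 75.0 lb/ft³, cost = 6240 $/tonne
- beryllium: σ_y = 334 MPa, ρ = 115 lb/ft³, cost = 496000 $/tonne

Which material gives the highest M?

Screen on constraints: cost ≤ 25 $/kg. Survivors: alloy steel, epoxy.
Putting every candidate on a common basis:
  alloy steel: σ_y = 607.4 MPa, ρ = 7870 kg/m³
  epoxy: σ_y = 64.20 MPa, ρ = 1201 kg/m³
  epoxy: M = 13.3×10⁻³
  alloy steel: M = 9.11×10⁻³
Epoxy has the largest M.

epoxy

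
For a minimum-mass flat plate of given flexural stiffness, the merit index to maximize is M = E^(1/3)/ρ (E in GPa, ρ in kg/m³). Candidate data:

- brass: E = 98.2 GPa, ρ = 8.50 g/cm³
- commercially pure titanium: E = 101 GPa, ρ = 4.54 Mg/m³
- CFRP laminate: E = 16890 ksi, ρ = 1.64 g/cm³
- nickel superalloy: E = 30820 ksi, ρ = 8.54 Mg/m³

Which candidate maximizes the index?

Normalizing units and computing the index:
  brass: E = 98.20 GPa, ρ = 8500 kg/m³
  commercially pure titanium: E = 101.0 GPa, ρ = 4540 kg/m³
  CFRP laminate: E = 116.5 GPa, ρ = 1640 kg/m³
  nickel superalloy: E = 212.5 GPa, ρ = 8540 kg/m³
  CFRP laminate: M = 2.98×10⁻³
  commercially pure titanium: M = 1.03×10⁻³
  nickel superalloy: M = 0.699×10⁻³
  brass: M = 0.543×10⁻³
CFRP laminate has the largest M.

CFRP laminate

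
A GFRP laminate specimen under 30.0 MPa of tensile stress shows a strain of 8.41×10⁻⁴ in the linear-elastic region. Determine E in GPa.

35.7 GPa

E = σ/ε = 30.0 MPa / 8.41×10⁻⁴ = 35670 MPa = 35.7 GPa.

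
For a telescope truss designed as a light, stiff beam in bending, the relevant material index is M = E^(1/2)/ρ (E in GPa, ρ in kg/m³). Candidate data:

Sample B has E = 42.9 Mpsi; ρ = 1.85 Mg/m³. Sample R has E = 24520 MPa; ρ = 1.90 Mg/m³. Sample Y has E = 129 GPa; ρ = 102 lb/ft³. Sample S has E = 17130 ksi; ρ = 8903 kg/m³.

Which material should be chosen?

After converting to SI:
  sample B: E = 295.8 GPa, ρ = 1850 kg/m³
  sample R: E = 24.52 GPa, ρ = 1900 kg/m³
  sample Y: E = 129.0 GPa, ρ = 1634 kg/m³
  sample S: E = 118.1 GPa, ρ = 8903 kg/m³
  sample B: M = 9.30×10⁻³
  sample Y: M = 6.95×10⁻³
  sample R: M = 2.61×10⁻³
  sample S: M = 1.22×10⁻³
Sample B has the largest M.

sample B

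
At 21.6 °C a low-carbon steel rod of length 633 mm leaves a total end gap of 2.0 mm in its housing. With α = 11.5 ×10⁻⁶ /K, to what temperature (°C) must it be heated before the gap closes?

296 °C

α·L₀·ΔT = 2.0 mm ⇒ ΔT = 2.0 / (11.5×10⁻⁶ × 633.0) = 274.7 K.
T = 21.6 + 274.7 = 296.3 °C.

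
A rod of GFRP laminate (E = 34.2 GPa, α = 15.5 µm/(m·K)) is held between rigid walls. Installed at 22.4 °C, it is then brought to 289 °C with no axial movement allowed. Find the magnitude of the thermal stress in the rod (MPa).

ΔT = 266.6 K. Constrained thermal stress σ = E·α·ΔT = 34.20×10³ MPa × 15.5×10⁻⁶ × 266.6 = 141 MPa (compressive).

141 MPa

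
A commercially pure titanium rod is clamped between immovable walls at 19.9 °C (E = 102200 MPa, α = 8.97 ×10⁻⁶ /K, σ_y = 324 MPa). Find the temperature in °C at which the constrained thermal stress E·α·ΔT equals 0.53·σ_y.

E = 102200 MPa = 102.2 GPa.
E·α·ΔT = 171.7 MPa ⇒ ΔT = 171.7 / (102.2×10³ × 8.97×10⁻⁶) = 187.3 K.
T = 19.9 + 187.3 = 207.2 °C.

207 °C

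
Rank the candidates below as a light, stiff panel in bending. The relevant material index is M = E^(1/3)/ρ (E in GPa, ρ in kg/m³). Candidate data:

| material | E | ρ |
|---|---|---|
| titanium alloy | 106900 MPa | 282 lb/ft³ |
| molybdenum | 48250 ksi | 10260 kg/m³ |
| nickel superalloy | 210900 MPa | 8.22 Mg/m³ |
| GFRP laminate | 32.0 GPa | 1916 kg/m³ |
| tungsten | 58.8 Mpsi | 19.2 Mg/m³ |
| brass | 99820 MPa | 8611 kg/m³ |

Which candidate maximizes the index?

GFRP laminate

In SI units:
  titanium alloy: E = 106.9 GPa, ρ = 4517 kg/m³
  molybdenum: E = 332.7 GPa, ρ = 10260 kg/m³
  nickel superalloy: E = 210.9 GPa, ρ = 8220 kg/m³
  GFRP laminate: E = 32.00 GPa, ρ = 1916 kg/m³
  tungsten: E = 405.4 GPa, ρ = 19200 kg/m³
  brass: E = 99.82 GPa, ρ = 8611 kg/m³
  GFRP laminate: M = 1.66×10⁻³
  titanium alloy: M = 1.05×10⁻³
  nickel superalloy: M = 0.724×10⁻³
  molybdenum: M = 0.675×10⁻³
  brass: M = 0.539×10⁻³
  tungsten: M = 0.385×10⁻³
Highest index: GFRP laminate.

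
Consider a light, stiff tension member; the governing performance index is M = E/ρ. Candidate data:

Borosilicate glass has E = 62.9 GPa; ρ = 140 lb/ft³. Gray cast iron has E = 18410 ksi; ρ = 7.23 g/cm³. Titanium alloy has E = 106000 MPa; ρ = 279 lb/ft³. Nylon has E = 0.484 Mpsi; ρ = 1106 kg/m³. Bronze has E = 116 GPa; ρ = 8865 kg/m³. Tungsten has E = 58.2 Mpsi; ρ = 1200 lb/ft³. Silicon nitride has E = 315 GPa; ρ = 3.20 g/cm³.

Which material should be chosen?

In SI units:
  borosilicate glass: E = 62.90 GPa, ρ = 2243 kg/m³
  gray cast iron: E = 126.9 GPa, ρ = 7230 kg/m³
  titanium alloy: E = 106.0 GPa, ρ = 4469 kg/m³
  nylon: E = 3.337 GPa, ρ = 1106 kg/m³
  bronze: E = 116.0 GPa, ρ = 8865 kg/m³
  tungsten: E = 401.3 GPa, ρ = 19220 kg/m³
  silicon nitride: E = 315.0 GPa, ρ = 3200 kg/m³
  silicon nitride: M = 98.4 MN·m/kg
  borosilicate glass: M = 28.0 MN·m/kg
  titanium alloy: M = 23.7 MN·m/kg
  tungsten: M = 20.9 MN·m/kg
  gray cast iron: M = 17.6 MN·m/kg
  bronze: M = 13.1 MN·m/kg
  nylon: M = 3.02 MN·m/kg
Silicon nitride ranks first.

silicon nitride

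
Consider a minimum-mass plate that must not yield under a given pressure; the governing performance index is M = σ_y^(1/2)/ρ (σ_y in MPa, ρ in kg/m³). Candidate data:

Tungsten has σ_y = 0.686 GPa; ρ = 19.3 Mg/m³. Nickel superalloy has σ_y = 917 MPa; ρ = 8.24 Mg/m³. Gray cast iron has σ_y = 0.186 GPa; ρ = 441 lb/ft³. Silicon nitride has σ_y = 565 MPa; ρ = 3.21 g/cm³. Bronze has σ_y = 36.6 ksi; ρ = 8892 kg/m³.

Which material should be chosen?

silicon nitride

Putting every candidate on a common basis:
  tungsten: σ_y = 686.0 MPa, ρ = 19300 kg/m³
  nickel superalloy: σ_y = 917.0 MPa, ρ = 8240 kg/m³
  gray cast iron: σ_y = 186.0 MPa, ρ = 7064 kg/m³
  silicon nitride: σ_y = 565.0 MPa, ρ = 3210 kg/m³
  bronze: σ_y = 252.3 MPa, ρ = 8892 kg/m³
  silicon nitride: M = 7.40×10⁻³
  nickel superalloy: M = 3.68×10⁻³
  gray cast iron: M = 1.93×10⁻³
  bronze: M = 1.79×10⁻³
  tungsten: M = 1.36×10⁻³
Silicon nitride has the largest M.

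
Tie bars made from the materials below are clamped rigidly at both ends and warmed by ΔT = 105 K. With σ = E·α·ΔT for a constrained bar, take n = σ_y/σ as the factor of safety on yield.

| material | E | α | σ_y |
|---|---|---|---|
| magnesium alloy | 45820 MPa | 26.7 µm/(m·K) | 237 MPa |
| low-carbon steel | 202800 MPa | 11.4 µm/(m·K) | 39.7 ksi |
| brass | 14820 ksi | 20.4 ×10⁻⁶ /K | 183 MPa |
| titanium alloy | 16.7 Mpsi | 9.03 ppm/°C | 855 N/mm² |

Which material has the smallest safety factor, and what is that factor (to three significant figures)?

brass, n = 0.836

With everything in SI (GPa, ×10⁻⁶/K, MPa):
  magnesium alloy: E = 45.82, α = 26.7, σ_y = 237.0 → σ = 128 MPa, n = 1.84
  low-carbon steel: E = 202.8, α = 11.4, σ_y = 273.7 → σ = 243 MPa, n = 1.13
  brass: E = 102.2, α = 20.4, σ_y = 183.0 → σ = 219 MPa, n = 0.836
  titanium alloy: E = 115.1, α = 9.03, σ_y = 855.0 → σ = 109 MPa, n = 7.83
The minimum is brass at n = 0.836.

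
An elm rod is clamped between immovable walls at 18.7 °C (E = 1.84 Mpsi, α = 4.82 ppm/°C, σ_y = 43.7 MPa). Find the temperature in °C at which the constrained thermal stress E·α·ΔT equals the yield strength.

E = 1.84 Mpsi = 12.69 GPa.
E·α·ΔT = 43.70 MPa ⇒ ΔT = 43.70 / (12.69×10³ × 4.82×10⁻⁶) = 714.7 K.
T = 18.7 + 714.7 = 733.4 °C.

733 °C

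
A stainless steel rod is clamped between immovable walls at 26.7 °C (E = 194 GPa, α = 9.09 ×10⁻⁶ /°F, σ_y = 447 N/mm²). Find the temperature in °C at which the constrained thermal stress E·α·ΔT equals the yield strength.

α = 9.09×10⁻⁶/°F × 9/5 = 16.4×10⁻⁶/K.
σ_y = 447 N/mm² = 447.0 MPa.
E·α·ΔT = 447.0 MPa ⇒ ΔT = 447.0 / (194.0×10³ × 16.4×10⁻⁶) = 140.8 K.
T = 26.7 + 140.8 = 167.5 °C.

168 °C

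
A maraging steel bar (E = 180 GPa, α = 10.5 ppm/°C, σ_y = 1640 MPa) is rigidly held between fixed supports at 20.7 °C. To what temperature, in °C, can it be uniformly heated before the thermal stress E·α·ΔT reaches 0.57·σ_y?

515 °C

E·α·ΔT = 934.8 MPa ⇒ ΔT = 934.8 / (180.0×10³ × 10.5×10⁻⁶) = 494.6 K.
T = 20.7 + 494.6 = 515.3 °C.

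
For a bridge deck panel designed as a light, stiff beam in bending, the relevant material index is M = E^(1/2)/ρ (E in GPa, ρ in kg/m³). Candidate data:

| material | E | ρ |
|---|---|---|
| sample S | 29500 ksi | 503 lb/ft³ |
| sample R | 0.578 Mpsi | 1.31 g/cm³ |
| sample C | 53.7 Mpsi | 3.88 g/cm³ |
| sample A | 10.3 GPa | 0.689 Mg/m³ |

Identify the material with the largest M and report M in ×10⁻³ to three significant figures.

Convert each candidate to consistent units, then evaluate M:
  sample S: E = 203.4 GPa, ρ = 8057 kg/m³
  sample R: E = 3.985 GPa, ρ = 1310 kg/m³
  sample C: E = 370.2 GPa, ρ = 3880 kg/m³
  sample A: E = 10.30 GPa, ρ = 689.0 kg/m³
  sample C: M = 4.96×10⁻³
  sample A: M = 4.66×10⁻³
  sample S: M = 1.77×10⁻³
  sample R: M = 1.52×10⁻³
Sample C ranks first.

sample C, M = 4.96×10⁻³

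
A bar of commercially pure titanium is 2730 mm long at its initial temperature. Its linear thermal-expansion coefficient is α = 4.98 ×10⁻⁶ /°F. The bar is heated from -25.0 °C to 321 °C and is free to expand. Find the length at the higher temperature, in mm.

2738.5 mm

Convert α: 4.98×10⁻⁶/°F × (9/5) = 8.96×10⁻⁶/K.
ΔT = 321 − (-25.0) = 346.0 K.
ΔL = α·L₀·ΔT = 8.96×10⁻⁶ × 2730 mm × 346.0 K = 8.47 mm.
L = L₀ + ΔL = 2730 + 8.47 = 2738.5 mm.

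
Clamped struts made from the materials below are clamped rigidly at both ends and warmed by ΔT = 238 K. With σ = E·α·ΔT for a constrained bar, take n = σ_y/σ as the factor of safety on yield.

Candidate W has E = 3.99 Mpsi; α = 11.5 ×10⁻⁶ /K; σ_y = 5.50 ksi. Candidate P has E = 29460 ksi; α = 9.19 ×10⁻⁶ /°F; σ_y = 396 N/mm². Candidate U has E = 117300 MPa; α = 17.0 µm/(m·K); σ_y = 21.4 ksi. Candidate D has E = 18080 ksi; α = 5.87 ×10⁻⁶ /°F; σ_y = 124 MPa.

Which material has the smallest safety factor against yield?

In consistent units (E in GPa, α in ×10⁻⁶/K, σ_y in MPa):
  candidate W: E = 27.51, α = 11.5, σ_y = 37.92 → σ = 75.3 MPa, n = 0.504
  candidate P: E = 203.1, α = 16.5, σ_y = 396.0 → σ = 800 MPa, n = 0.495
  candidate U: E = 117.3, α = 17.0, σ_y = 147.5 → σ = 475 MPa, n = 0.311
  candidate D: E = 124.7, α = 10.6, σ_y = 124.0 → σ = 313 MPa, n = 0.396
Smallest n: candidate U with n = 0.311.

candidate U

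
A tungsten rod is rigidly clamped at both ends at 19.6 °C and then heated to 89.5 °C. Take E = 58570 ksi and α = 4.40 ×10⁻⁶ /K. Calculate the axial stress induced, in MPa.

E = 58570 ksi = 403.8 GPa.
ΔT = 69.90 K. Constrained thermal stress σ = E·α·ΔT = 403.8×10³ MPa × 4.40×10⁻⁶ × 69.90 = 124 MPa (compressive).

124 MPa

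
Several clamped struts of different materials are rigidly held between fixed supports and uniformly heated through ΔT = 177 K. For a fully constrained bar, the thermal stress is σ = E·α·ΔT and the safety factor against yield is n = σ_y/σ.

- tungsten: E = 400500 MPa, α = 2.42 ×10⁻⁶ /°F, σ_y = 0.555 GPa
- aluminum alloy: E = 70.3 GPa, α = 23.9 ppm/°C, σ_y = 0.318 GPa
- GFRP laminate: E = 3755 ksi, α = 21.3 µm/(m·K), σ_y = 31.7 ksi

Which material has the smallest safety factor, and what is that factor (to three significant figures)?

aluminum alloy, n = 1.07

Converting E to GPa, α to ×10⁻⁶/K, σ_y to MPa, then σ and n for each:
  tungsten: E = 400.5, α = 4.36, σ_y = 555.0 → σ = 309 MPa, n = 1.80
  aluminum alloy: E = 70.30, α = 23.9, σ_y = 318.0 → σ = 297 MPa, n = 1.07
  GFRP laminate: E = 25.89, α = 21.3, σ_y = 218.6 → σ = 97.6 MPa, n = 2.24
The minimum is aluminum alloy at n = 1.07.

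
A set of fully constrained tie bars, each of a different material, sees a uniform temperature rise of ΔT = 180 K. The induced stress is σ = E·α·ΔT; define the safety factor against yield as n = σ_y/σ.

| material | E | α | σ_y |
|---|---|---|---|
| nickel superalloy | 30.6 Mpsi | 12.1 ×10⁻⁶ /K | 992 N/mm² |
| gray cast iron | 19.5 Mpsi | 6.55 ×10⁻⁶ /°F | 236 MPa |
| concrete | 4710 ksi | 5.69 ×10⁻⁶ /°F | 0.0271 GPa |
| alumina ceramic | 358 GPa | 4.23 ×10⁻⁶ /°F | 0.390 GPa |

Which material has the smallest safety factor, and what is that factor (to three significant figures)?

concrete, n = 0.453

Per material, after unit conversion:
  nickel superalloy: E = 211.0, α = 12.1, σ_y = 992.0 → σ = 460 MPa, n = 2.16
  gray cast iron: E = 134.4, α = 11.8, σ_y = 236.0 → σ = 285 MPa, n = 0.827
  concrete: E = 32.47, α = 10.2, σ_y = 27.10 → σ = 59.9 MPa, n = 0.453
  alumina ceramic: E = 358.0, α = 7.61, σ_y = 390.0 → σ = 491 MPa, n = 0.795
The minimum is concrete at n = 0.453.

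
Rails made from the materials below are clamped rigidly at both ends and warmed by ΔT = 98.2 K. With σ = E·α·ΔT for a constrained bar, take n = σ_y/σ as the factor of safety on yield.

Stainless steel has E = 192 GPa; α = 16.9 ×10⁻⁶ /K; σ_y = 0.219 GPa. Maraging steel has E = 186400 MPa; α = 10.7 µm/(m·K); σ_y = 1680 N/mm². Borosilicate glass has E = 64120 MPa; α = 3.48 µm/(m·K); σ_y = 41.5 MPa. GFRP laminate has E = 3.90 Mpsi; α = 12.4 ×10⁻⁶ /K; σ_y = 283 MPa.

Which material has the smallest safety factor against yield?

stainless steel

In consistent units (E in GPa, α in ×10⁻⁶/K, σ_y in MPa):
  stainless steel: E = 192.0, α = 16.9, σ_y = 219.0 → σ = 319 MPa, n = 0.687
  maraging steel: E = 186.4, α = 10.7, σ_y = 1680 → σ = 196 MPa, n = 8.58
  borosilicate glass: E = 64.12, α = 3.48, σ_y = 41.50 → σ = 21.9 MPa, n = 1.89
  GFRP laminate: E = 26.89, α = 12.4, σ_y = 283.0 → σ = 32.7 MPa, n = 8.64
The minimum is stainless steel at n = 0.687.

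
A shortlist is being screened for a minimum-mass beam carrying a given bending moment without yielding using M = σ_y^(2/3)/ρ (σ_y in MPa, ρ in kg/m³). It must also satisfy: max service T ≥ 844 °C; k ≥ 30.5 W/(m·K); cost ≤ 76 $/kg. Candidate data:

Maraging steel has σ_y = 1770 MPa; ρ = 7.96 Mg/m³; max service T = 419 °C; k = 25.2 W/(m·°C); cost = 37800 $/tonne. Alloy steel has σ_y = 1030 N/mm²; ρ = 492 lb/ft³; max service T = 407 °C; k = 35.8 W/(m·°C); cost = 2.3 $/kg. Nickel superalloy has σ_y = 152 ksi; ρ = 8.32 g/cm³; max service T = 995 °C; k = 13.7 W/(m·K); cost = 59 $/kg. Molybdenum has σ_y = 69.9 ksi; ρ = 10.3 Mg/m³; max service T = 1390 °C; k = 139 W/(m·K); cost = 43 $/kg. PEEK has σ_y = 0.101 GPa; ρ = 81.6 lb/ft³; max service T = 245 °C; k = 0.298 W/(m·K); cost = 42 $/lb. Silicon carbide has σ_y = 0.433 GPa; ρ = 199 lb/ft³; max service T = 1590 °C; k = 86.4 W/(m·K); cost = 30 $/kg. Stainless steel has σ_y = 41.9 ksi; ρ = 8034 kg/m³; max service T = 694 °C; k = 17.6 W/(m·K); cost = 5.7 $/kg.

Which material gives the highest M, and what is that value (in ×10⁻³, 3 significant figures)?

Screen on constraints: max service T ≥ 844 °C; k ≥ 30.5 W/(m·K); cost ≤ 76 $/kg. Survivors: molybdenum, silicon carbide.
After converting to SI:
  molybdenum: σ_y = 481.9 MPa, ρ = 10300 kg/m³
  silicon carbide: σ_y = 433.0 MPa, ρ = 3188 kg/m³
  silicon carbide: M = 18.0×10⁻³
  molybdenum: M = 5.97×10⁻³
Highest index: silicon carbide.

silicon carbide, M = 18.0×10⁻³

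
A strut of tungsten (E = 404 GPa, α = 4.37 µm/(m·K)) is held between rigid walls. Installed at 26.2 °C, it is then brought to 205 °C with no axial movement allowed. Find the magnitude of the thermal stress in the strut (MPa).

ΔT = 178.8 K. Constrained thermal stress σ = E·α·ΔT = 404.0×10³ MPa × 4.37×10⁻⁶ × 178.8 = 316 MPa (compressive).

316 MPa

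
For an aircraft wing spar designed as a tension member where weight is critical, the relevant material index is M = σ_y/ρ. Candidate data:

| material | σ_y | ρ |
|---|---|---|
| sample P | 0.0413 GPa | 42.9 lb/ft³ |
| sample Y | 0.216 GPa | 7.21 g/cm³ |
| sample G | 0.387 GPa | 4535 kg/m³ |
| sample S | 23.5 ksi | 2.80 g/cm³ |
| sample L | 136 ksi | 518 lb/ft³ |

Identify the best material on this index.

Normalizing units and computing the index:
  sample P: σ_y = 41.30 MPa, ρ = 687.2 kg/m³
  sample Y: σ_y = 216.0 MPa, ρ = 7210 kg/m³
  sample G: σ_y = 387.0 MPa, ρ = 4535 kg/m³
  sample S: σ_y = 162.0 MPa, ρ = 2800 kg/m³
  sample L: σ_y = 937.7 MPa, ρ = 8298 kg/m³
  sample L: M = 113 kN·m/kg
  sample G: M = 85.3 kN·m/kg
  sample P: M = 60.1 kN·m/kg
  sample S: M = 57.9 kN·m/kg
  sample Y: M = 30.0 kN·m/kg
Highest index: sample L.

sample L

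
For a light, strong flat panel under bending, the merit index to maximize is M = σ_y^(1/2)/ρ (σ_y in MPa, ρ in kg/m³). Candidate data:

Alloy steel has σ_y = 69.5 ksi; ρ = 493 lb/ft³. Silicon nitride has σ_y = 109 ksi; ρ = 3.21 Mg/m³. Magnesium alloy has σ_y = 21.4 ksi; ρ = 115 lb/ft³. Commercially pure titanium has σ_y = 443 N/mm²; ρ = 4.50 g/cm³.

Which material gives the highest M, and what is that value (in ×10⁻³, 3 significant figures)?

Putting every candidate on a common basis:
  alloy steel: σ_y = 479.2 MPa, ρ = 7897 kg/m³
  silicon nitride: σ_y = 751.5 MPa, ρ = 3210 kg/m³
  magnesium alloy: σ_y = 147.5 MPa, ρ = 1842 kg/m³
  commercially pure titanium: σ_y = 443.0 MPa, ρ = 4500 kg/m³
  silicon nitride: M = 8.54×10⁻³
  magnesium alloy: M = 6.59×10⁻³
  commercially pure titanium: M = 4.68×10⁻³
  alloy steel: M = 2.77×10⁻³
Silicon nitride has the largest M.

silicon nitride, M = 8.54×10⁻³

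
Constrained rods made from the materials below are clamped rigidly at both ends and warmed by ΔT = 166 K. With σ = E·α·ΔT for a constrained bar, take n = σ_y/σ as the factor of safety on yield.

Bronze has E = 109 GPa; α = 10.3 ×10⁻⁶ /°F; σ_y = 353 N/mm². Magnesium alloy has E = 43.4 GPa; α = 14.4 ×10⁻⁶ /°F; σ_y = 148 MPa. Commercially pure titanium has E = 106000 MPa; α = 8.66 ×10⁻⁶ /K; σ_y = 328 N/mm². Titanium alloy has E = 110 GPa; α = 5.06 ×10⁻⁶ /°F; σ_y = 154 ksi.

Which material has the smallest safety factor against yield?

Per material, after unit conversion:
  bronze: E = 109.0, α = 18.5, σ_y = 353.0 → σ = 335 MPa, n = 1.05
  magnesium alloy: E = 43.40, α = 25.9, σ_y = 148.0 → σ = 187 MPa, n = 0.793
  commercially pure titanium: E = 106.0, α = 8.66, σ_y = 328.0 → σ = 152 MPa, n = 2.15
  titanium alloy: E = 110.0, α = 9.11, σ_y = 1062 → σ = 166 MPa, n = 6.38
Magnesium alloy has the lowest safety factor, n = 0.793.

magnesium alloy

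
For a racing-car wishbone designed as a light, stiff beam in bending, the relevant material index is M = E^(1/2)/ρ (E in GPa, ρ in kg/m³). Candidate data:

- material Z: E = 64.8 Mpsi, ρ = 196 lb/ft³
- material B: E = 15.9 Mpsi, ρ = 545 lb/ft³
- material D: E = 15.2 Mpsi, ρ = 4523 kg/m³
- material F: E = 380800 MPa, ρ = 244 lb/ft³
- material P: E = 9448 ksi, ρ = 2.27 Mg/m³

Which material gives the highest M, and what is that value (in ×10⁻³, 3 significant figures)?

material Z, M = 6.73×10⁻³

After converting to SI:
  material Z: E = 446.8 GPa, ρ = 3140 kg/m³
  material B: E = 109.6 GPa, ρ = 8730 kg/m³
  material D: E = 104.8 GPa, ρ = 4523 kg/m³
  material F: E = 380.8 GPa, ρ = 3909 kg/m³
  material P: E = 65.14 GPa, ρ = 2270 kg/m³
  material Z: M = 6.73×10⁻³
  material F: M = 4.99×10⁻³
  material P: M = 3.56×10⁻³
  material D: M = 2.26×10⁻³
  material B: M = 1.20×10⁻³
Material Z ranks first.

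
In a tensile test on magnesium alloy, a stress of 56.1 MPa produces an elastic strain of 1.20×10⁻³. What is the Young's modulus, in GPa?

E = σ/ε = 56.1 MPa / 1.20×10⁻³ = 46750 MPa = 46.8 GPa.

46.8 GPa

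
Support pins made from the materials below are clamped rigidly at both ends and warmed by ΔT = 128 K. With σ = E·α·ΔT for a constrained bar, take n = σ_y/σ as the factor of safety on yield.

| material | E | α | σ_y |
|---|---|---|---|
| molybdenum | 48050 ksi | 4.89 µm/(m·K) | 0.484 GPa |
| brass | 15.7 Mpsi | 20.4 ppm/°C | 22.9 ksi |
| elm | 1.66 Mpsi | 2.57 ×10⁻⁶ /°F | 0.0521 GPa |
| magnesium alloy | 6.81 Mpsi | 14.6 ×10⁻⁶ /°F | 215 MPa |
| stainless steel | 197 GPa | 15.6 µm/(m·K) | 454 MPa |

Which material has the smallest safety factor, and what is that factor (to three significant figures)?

In consistent units (E in GPa, α in ×10⁻⁶/K, σ_y in MPa):
  molybdenum: E = 331.3, α = 4.89, σ_y = 484.0 → σ = 207 MPa, n = 2.33
  brass: E = 108.2, α = 20.4, σ_y = 157.9 → σ = 283 MPa, n = 0.559
  elm: E = 11.45, α = 4.63, σ_y = 52.10 → σ = 6.78 MPa, n = 7.69
  magnesium alloy: E = 46.95, α = 26.3, σ_y = 215.0 → σ = 158 MPa, n = 1.36
  stainless steel: E = 197.0, α = 15.6, σ_y = 454.0 → σ = 393 MPa, n = 1.15
Smallest n: brass with n = 0.559.

brass, n = 0.559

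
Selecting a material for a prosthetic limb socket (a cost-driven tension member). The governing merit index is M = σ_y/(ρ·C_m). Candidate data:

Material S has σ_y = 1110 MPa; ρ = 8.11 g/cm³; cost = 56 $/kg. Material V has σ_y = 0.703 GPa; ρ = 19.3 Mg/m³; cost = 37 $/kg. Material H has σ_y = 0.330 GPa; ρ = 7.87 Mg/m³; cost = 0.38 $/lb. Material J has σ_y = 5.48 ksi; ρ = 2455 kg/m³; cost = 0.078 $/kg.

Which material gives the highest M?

material J

After converting to SI:
  material S: σ_y = 1110 MPa, ρ = 8110 kg/m³, cost = 56.00 $/kg
  material V: σ_y = 703.0 MPa, ρ = 19300 kg/m³, cost = 37.00 $/kg
  material H: σ_y = 330.0 MPa, ρ = 7870 kg/m³, cost = 0.8377 $/kg
  material J: σ_y = 37.78 MPa, ρ = 2455 kg/m³, cost = 0.07800 $/kg
  material J: M = 197 kN·m per $
  material H: M = 50.1 kN·m per $
  material S: M = 2.44 kN·m per $
  material V: M = 0.984 kN·m per $
Material J ranks first.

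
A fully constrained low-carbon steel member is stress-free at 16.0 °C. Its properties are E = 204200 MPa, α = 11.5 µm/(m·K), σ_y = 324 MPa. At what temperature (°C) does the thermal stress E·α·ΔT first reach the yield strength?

154 °C

E = 204200 MPa = 204.2 GPa.
E·α·ΔT = 324.0 MPa ⇒ ΔT = 324.0 / (204.2×10³ × 11.5×10⁻⁶) = 138.0 K.
T = 16.0 + 138.0 = 154.0 °C.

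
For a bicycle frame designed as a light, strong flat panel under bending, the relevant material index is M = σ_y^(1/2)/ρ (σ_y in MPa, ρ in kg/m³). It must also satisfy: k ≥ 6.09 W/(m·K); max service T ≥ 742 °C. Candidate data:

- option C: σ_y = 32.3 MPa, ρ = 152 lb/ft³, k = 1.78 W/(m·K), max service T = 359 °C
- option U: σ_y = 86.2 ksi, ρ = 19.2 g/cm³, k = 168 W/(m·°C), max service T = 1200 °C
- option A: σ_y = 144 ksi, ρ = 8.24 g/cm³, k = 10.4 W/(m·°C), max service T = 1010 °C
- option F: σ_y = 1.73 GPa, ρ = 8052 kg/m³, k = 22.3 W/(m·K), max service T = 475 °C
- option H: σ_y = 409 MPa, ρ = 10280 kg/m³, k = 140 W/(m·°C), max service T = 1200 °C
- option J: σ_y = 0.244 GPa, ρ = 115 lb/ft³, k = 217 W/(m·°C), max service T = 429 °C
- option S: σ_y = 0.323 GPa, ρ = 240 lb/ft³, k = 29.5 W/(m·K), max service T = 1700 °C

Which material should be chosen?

option S

Screen on constraints: k ≥ 6.09 W/(m·K); max service T ≥ 742 °C. Survivors: option U, option A, option H, option S.
In SI units:
  option U: σ_y = 594.3 MPa, ρ = 19200 kg/m³
  option A: σ_y = 992.8 MPa, ρ = 8240 kg/m³
  option H: σ_y = 409.0 MPa, ρ = 10280 kg/m³
  option S: σ_y = 323.0 MPa, ρ = 3844 kg/m³
  option S: M = 4.67×10⁻³
  option A: M = 3.82×10⁻³
  option H: M = 1.97×10⁻³
  option U: M = 1.27×10⁻³
Option S ranks first.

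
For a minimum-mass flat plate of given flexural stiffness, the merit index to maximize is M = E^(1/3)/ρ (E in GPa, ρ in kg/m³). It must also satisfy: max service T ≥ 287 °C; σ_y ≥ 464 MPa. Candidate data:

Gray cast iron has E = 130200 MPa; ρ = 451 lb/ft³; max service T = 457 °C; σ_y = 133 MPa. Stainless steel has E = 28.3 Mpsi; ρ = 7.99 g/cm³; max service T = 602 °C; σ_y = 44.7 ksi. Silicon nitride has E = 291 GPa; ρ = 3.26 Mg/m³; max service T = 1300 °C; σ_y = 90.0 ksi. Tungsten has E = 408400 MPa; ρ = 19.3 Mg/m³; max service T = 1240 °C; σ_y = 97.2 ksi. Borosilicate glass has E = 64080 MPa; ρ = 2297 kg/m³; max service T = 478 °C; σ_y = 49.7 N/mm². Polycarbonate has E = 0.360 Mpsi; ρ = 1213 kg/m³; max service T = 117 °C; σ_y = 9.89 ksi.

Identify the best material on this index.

Screen on constraints: max service T ≥ 287 °C; σ_y ≥ 464 MPa. Survivors: silicon nitride, tungsten.
After converting to SI:
  silicon nitride: E = 291.0 GPa, ρ = 3260 kg/m³
  tungsten: E = 408.4 GPa, ρ = 19300 kg/m³
  silicon nitride: M = 2.03×10⁻³
  tungsten: M = 0.384×10⁻³
Silicon nitride has the largest M.

silicon nitride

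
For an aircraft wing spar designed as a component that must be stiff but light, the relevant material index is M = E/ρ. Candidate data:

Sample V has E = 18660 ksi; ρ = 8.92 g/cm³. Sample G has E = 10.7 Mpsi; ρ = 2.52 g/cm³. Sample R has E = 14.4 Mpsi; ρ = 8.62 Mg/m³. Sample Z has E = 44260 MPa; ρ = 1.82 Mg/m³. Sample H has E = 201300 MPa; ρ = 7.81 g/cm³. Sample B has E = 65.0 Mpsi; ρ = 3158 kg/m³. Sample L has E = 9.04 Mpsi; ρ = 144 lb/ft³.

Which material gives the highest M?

Normalizing units and computing the index:
  sample V: E = 128.7 GPa, ρ = 8920 kg/m³
  sample G: E = 73.77 GPa, ρ = 2520 kg/m³
  sample R: E = 99.28 GPa, ρ = 8620 kg/m³
  sample Z: E = 44.26 GPa, ρ = 1820 kg/m³
  sample H: E = 201.3 GPa, ρ = 7810 kg/m³
  sample B: E = 448.2 GPa, ρ = 3158 kg/m³
  sample L: E = 62.33 GPa, ρ = 2307 kg/m³
  sample B: M = 142 MN·m/kg
  sample G: M = 29.3 MN·m/kg
  sample L: M = 27.0 MN·m/kg
  sample H: M = 25.8 MN·m/kg
  sample Z: M = 24.3 MN·m/kg
  sample V: M = 14.4 MN·m/kg
  sample R: M = 11.5 MN·m/kg
The maximum is for sample B.

sample B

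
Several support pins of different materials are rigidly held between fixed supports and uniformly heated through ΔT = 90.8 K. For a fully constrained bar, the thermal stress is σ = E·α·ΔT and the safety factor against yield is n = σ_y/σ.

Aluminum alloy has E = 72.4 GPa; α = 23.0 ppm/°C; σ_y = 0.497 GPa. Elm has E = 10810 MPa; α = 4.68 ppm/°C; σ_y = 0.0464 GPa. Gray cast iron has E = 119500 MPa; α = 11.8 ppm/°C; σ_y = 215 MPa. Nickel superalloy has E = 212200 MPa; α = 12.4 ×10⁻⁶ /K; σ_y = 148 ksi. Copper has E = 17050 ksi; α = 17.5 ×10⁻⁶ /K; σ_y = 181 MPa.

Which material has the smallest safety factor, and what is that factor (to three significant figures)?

copper, n = 0.969

Per material, after unit conversion:
  aluminum alloy: E = 72.40, α = 23.0, σ_y = 497.0 → σ = 151 MPa, n = 3.29
  elm: E = 10.81, α = 4.68, σ_y = 46.40 → σ = 4.59 MPa, n = 10.1
  gray cast iron: E = 119.5, α = 11.8, σ_y = 215.0 → σ = 128 MPa, n = 1.68
  nickel superalloy: E = 212.2, α = 12.4, σ_y = 1020 → σ = 239 MPa, n = 4.27
  copper: E = 117.6, α = 17.5, σ_y = 181.0 → σ = 187 MPa, n = 0.969
Copper has the lowest safety factor, n = 0.969.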